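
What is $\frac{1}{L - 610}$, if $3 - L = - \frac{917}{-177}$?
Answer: $- \frac{177}{108356} \approx -0.0016335$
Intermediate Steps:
$L = - \frac{386}{177}$ ($L = 3 - - \frac{917}{-177} = 3 - \left(-917\right) \left(- \frac{1}{177}\right) = 3 - \frac{917}{177} = - \frac{386}{177} \approx -2.1808$)
$\frac{1}{L - 610} = \frac{1}{- \frac{386}{177} - 610} = \frac{1}{- \frac{108356}{177}} = - \frac{177}{108356}$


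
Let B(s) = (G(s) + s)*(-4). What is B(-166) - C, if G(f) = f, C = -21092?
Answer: 22420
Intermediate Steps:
B(s) = -8*s (B(s) = (s + s)*(-4) = (2*s)*(-4) = -8*s)
B(-166) - C = -8*(-166) - 1*(-21092) = 1328 + 21092 = 22420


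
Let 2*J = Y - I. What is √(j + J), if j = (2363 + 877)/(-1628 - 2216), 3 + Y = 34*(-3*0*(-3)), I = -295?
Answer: 2*√34874/31 ≈ 12.048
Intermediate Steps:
Y = -3 (Y = -3 + 34*(-3*0*(-3)) = -3 + 34*(0*(-3)) = -3 + 34*0 = -3 + 0 = -3)
J = 146 (J = (-3 - 1*(-295))/2 = (-3 + 295)/2 = (½)*292 = 146)
j = -810/961 (j = 3240/(-3844) = 3240*(-1/3844) = -810/961 ≈ -0.84287)
√(j + J) = √(-810/961 + 146) = √(139496/961) = 2*√34874/31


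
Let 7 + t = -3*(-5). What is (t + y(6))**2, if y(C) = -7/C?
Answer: 1681/36 ≈ 46.694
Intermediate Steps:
t = 8 (t = -7 - 3*(-5) = -7 + 15 = 8)
(t + y(6))**2 = (8 - 7/6)**2 = (41/6)**2 = 1681/36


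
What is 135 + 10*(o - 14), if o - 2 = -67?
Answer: -655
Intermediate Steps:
o = -65 (o = 2 - 67 = -65)
135 + 10*(o - 14) = 135 + 10*(-65 - 14) = 135 + 10*(-79) = 135 - 790 = -655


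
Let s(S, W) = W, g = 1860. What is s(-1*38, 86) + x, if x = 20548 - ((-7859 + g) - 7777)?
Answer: 34410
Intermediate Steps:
x = 34324 (x = 20548 - ((-7859 + 1860) - 7777) = 20548 - (-5999 - 7777) = 20548 - 1*(-13776) = 20548 + 13776 = 34324)
s(-1*38, 86) + x = 86 + 34324 = 34410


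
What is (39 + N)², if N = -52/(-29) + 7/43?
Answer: 2608349184/1555009 ≈ 1677.4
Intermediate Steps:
N = 2439/1247 (N = -52*(-1/29) + 7*(1/43) = 52/29 + 7/43 = 2439/1247 ≈ 1.9559)
(39 + N)² = (39 + 2439/1247)² = (51072/1247)² = 2608349184/1555009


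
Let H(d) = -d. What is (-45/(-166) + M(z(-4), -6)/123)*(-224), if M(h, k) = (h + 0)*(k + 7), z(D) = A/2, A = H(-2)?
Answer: -638512/10209 ≈ -62.544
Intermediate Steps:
A = 2 (A = -1*(-2) = 2)
z(D) = 1 (z(D) = 2/2 = 2*(1/2) = 1)
M(h, k) = h*(7 + k)
(-45/(-166) + M(z(-4), -6)/123)*(-224) = (-45/(-166) + (1*(7 - 6))/123)*(-224) = (-45*(-1/166) + (1*1)*(1/123))*(-224) = (45/166 + 1*(1/123))*(-224) = (45/166 + 1/123)*(-224) = (5701/20418)*(-224) = -638512/10209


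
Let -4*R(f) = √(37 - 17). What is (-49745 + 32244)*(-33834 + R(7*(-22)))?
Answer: 592128834 + 17501*√5/2 ≈ 5.9215e+8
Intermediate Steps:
R(f) = -√5/2 (R(f) = -√(37 - 17)/4 = -√5/2)
(-49745 + 32244)*(-33834 + R(7*(-22))) = (-49745 + 32244)*(-33834 - √5/2) = -17501*(-33834 - √5/2) = 592128834 + 17501*√5/2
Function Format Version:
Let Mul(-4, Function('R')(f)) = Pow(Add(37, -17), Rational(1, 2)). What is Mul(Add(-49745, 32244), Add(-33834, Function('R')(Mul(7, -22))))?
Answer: Add(592128834, Mul(Rational(17501, 2), Pow(5, Rational(1, 2)))) ≈ 5.9215e+8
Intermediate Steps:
Function('R')(f) = Mul(Rational(-1, 2), Pow(5, Rational(1, 2))) (Function('R')(f) = Mul(Rational(-1, 4), Pow(Add(37, -17), Rational(1, 2))) = Mul(Rational(-1, 4), Pow(20, Rational(1, 2))) = Mul(Rational(-1, 4), Mul(2, Pow(5, Rational(1, 2)))) = Mul(Rational(-1, 2), Pow(5, Rational(1, 2))))
Mul(Add(-49745, 32244), Add(-33834, Function('R')(Mul(7, -22)))) = Mul(Add(-49745, 32244), Add(-33834, Mul(Rational(-1, 2), Pow(5, Rational(1, 2))))) = Mul(-17501, Add(-33834, Mul(Rational(-1, 2), Pow(5, Rational(1, 2))))) = Add(592128834, Mul(Rational(17501, 2), Pow(5, Rational(1, 2))))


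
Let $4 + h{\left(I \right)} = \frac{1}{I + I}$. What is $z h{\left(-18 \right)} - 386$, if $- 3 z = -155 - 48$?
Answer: $- \frac{71123}{108} \approx -658.55$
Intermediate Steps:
$z = \frac{203}{3}$ ($z = - \frac{-155 - 48}{3} = \left(- \frac{1}{3}\right) \left(-203\right) = \frac{203}{3} \approx 67.667$)
$h{\left(I \right)} = -4 + \frac{1}{2 I}$ ($h{\left(I \right)} = -4 + \frac{1}{I + I} = -4 + \frac{1}{2 I}$)
$z h{\left(-18 \right)} - 386 = \frac{203 \left(-4 + \frac{1}{2 \left(-18\right)}\right)}{3} - 386 = \frac{203 \left(-4 + \frac{1}{2} \left(- \frac{1}{18}\right)\right)}{3} - 386 = \frac{203 \left(-4 - \frac{1}{36}\right)}{3} - 386 = \frac{203}{3} \left(- \frac{145}{36}\right) - 386 = - \frac{29435}{108} - 386 = - \frac{71123}{108}$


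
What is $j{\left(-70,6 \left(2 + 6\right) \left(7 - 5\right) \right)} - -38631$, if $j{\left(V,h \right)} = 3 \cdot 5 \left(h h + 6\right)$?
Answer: $176961$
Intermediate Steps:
$j{\left(V,h \right)} = 90 + 15 h^{2}$ ($j{\left(V,h \right)} = 15 \left(h^{2} + 6\right) = 15 \left(6 + h^{2}\right) = 90 + 15 h^{2}$)
$j{\left(-70,6 \left(2 + 6\right) \left(7 - 5\right) \right)} - -38631 = \left(90 + 15 \left(6 \left(2 + 6\right) \left(7 - 5\right)\right)^{2}\right) - -38631 = \left(90 + 15 \left(6 \cdot 8 \cdot 2\right)^{2}\right) + 38631 = \left(90 + 15 \left(6 \cdot 16\right)^{2}\right) + 38631 = \left(90 + 15 \cdot 96^{2}\right) + 38631 = \left(90 + 15 \cdot 9216\right) + 38631 = \left(90 + 138240\right) + 38631 = 138330 + 38631 = 176961$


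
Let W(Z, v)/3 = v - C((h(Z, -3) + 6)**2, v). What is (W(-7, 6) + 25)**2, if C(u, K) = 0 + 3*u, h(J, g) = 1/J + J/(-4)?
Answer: 140331902881/614656 ≈ 2.2831e+5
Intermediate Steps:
h(J, g) = 1/J - J/4 (h(J, g) = 1/J + J*(-1/4) = 1/J - J/4)
C(u, K) = 3*u
W(Z, v) = -9*(6 + 1/Z - Z/4)**2 + 3*v (W(Z, v) = 3*(v - 3*((1/Z - Z/4) + 6)**2) = 3*(v - 3*(6 + 1/Z - Z/4)**2) = -9*(6 + 1/Z - Z/4)**2 + 3*v)
(W(-7, 6) + 25)**2 = ((3*6 - 9/16*(4 - 1*(-7)**2 + 24*(-7))**2/(-7)**2) + 25)**2 = ((18 - 9/16*1/49*(4 - 1*49 - 168)**2) + 25)**2 = ((18 - 9/16*1/49*(4 - 49 - 168)**2) + 25)**2 = ((18 - 9/16*1/49*(-213)**2) + 25)**2 = ((18 - 9/16*1/49*45369) + 25)**2 = ((18 - 408321/784) + 25)**2 = (-394209/784 + 25)**2 = (-374609/784)**2 = 140331902881/614656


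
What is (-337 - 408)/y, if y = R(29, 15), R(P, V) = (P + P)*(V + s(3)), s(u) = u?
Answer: -745/1044 ≈ -0.71360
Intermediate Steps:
R(P, V) = 2*P*(3 + V) (R(P, V) = (P + P)*(V + 3) = (2*P)*(3 + V) = 2*P*(3 + V))
y = 1044 (y = 2*29*(3 + 15) = 2*29*18 = 1044)
(-337 - 408)/y = (-337 - 408)/1044 = -745*1/1044 = -745/1044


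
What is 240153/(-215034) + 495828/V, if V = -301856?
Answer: -7462979255/2704554296 ≈ -2.7594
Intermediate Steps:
240153/(-215034) + 495828/V = 240153/(-215034) + 495828/(-301856) = 240153*(-1/215034) + 495828*(-1/301856) = -80051/71678 - 123957/75464 = -7462979255/2704554296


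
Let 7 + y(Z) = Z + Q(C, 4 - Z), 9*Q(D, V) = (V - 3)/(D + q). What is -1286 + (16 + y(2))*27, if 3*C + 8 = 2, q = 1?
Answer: -986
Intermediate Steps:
C = -2 (C = -8/3 + (1/3)*2 = -8/3 + 2/3 = -2)
Q(D, V) = (-3 + V)/(9*(1 + D)) (Q(D, V) = ((V - 3)/(D + 1))/9 = ((-3 + V)/(1 + D))/9 = (-3 + V)/(9*(1 + D)))
y(Z) = -64/9 + 10*Z/9 (y(Z) = -7 + (Z + (-3 + (4 - Z))/(9*(1 - 2))) = -7 + (Z + (1/9)*(1 - Z)/(-1)) = -7 + (Z + (1/9)*(-1)*(1 - Z)) = -7 + (Z + (-1/9 + Z/9)) = -7 + (-1/9 + 10*Z/9) = -64/9 + 10*Z/9)
-1286 + (16 + y(2))*27 = -1286 + (16 + (-64/9 + (10/9)*2))*27 = -1286 + (16 + (-64/9 + 20/9))*27 = -1286 + (16 - 44/9)*27 = -1286 + (100/9)*27 = -1286 + 300 = -986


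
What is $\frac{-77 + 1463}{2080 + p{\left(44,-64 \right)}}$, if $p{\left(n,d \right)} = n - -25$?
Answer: $\frac{198}{307} \approx 0.64495$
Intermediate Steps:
$p{\left(n,d \right)} = 25 + n$ ($p{\left(n,d \right)} = n + 25 = 25 + n$)
$\frac{-77 + 1463}{2080 + p{\left(44,-64 \right)}} = \frac{-77 + 1463}{2080 + \left(25 + 44\right)} = \frac{1386}{2080 + 69} = \frac{1386}{2149} = 1386 \cdot \frac{1}{2149} = \frac{198}{307}$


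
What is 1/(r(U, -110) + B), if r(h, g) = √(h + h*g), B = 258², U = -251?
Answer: 66564/4430738737 - √27359/4430738737 ≈ 1.4986e-5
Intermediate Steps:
B = 66564
r(h, g) = √(h + g*h)
1/(r(U, -110) + B) = 1/(√(-251*(1 - 110)) + 66564) = 1/(√(-251*(-109)) + 66564) = 1/(√27359 + 66564) = 1/(66564 + √27359)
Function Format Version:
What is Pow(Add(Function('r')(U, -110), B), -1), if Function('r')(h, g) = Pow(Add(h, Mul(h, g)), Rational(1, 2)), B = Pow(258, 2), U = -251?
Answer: Add(Rational(66564, 4430738737), Mul(Rational(-1, 4430738737), Pow(27359, Rational(1, 2)))) ≈ 1.4986e-5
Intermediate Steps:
B = 66564
Function('r')(h, g) = Pow(Add(h, Mul(g, h)), Rational(1, 2))
Pow(Add(Function('r')(U, -110), B), -1) = Pow(Add(Pow(Mul(-251, Add(1, -110)), Rational(1, 2)), 66564), -1) = Pow(Add(Pow(Mul(-251, -109), Rational(1, 2)), 66564), -1) = Pow(Add(Pow(27359, Rational(1, 2)), 66564), -1) = Pow(Add(66564, Pow(27359, Rational(1, 2))), -1)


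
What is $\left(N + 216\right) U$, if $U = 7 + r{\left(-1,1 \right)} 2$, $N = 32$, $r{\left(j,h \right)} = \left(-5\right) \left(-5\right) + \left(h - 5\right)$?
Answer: $12152$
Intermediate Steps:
$r{\left(j,h \right)} = 20 + h$ ($r{\left(j,h \right)} = 25 + \left(-5 + h\right) = 20 + h$)
$U = 49$ ($U = 7 + \left(20 + 1\right) 2 = 7 + 21 \cdot 2 = 7 + 42 = 49$)
$\left(N + 216\right) U = \left(32 + 216\right) 49 = 248 \cdot 49 = 12152$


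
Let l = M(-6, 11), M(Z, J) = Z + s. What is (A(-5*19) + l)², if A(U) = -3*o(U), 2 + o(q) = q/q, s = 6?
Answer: 9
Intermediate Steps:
M(Z, J) = 6 + Z (M(Z, J) = Z + 6 = 6 + Z)
o(q) = -1 (o(q) = -2 + q/q = -2 + 1 = -1)
A(U) = 3 (A(U) = -3*(-1) = 3)
l = 0 (l = 6 - 6 = 0)
(A(-5*19) + l)² = (3 + 0)² = 3² = 9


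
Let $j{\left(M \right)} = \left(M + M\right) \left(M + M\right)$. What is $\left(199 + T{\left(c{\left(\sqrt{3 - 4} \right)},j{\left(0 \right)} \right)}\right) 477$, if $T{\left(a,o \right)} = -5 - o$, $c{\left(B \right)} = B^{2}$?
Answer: $92538$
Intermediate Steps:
$j{\left(M \right)} = 4 M^{2}$ ($j{\left(M \right)} = 2 M 2 M = 4 M^{2}$)
$\left(199 + T{\left(c{\left(\sqrt{3 - 4} \right)},j{\left(0 \right)} \right)}\right) 477 = \left(199 - \left(5 + 4 \cdot 0^{2}\right)\right) 477 = \left(199 - \left(5 + 4 \cdot 0\right)\right) 477 = \left(199 - 5\right) 477 = 194 \cdot 477 = 92538$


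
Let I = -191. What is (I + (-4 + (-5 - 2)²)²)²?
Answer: 3363556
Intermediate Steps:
(I + (-4 + (-5 - 2)²)²)² = (-191 + (-4 + (-5 - 2)²)²)² = (-191 + (-4 + (-7)²)²)² = (-191 + (-4 + 49)²)² = (-191 + 45²)² = (-191 + 2025)² = 1834² = 3363556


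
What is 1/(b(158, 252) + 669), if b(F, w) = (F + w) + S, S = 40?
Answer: 1/1119 ≈ 0.00089366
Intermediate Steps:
b(F, w) = 40 + F + w (b(F, w) = (F + w) + 40 = 40 + F + w)
1/(b(158, 252) + 669) = 1/((40 + 158 + 252) + 669) = 1/(450 + 669) = 1/1119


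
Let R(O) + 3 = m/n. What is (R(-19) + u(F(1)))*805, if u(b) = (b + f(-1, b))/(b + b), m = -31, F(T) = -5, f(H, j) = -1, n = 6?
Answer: -36547/6 ≈ -6091.2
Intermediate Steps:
R(O) = -49/6 (R(O) = -3 - 31/6 = -49/6)
u(b) = (-1 + b)/(2*b) (u(b) = (b - 1)/(b + b) = (-1 + b)/((2*b)) = (-1 + b)*(1/(2*b)) = (-1 + b)/(2*b))
(R(-19) + u(F(1)))*805 = (-49/6 + (½)*(-1 - 5)/(-5))*805 = (-49/6 + (½)*(-⅕)*(-6))*805 = (-49/6 + ⅗)*805 = -227/30*805 = -36547/6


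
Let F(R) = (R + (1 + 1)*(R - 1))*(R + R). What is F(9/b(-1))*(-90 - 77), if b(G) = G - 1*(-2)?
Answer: -75150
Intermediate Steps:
b(G) = 2 + G (b(G) = G + 2 = 2 + G)
F(R) = 2*R*(-2 + 3*R) (F(R) = (R + 2*(-1 + R))*(2*R) = (R + (-2 + 2*R))*(2*R) = (-2 + 3*R)*(2*R) = 2*R*(-2 + 3*R))
F(9/b(-1))*(-90 - 77) = (2*(9/(2 - 1))*(-2 + 3*(9/(2 - 1))))*(-90 - 77) = (2*(9/1)*(-2 + 3*(9/1)))*(-167) = (2*(9*1)*(-2 + 3*(9*1)))*(-167) = (2*9*(-2 + 3*9))*(-167) = (2*9*(-2 + 27))*(-167) = (2*9*25)*(-167) = 450*(-167) = -75150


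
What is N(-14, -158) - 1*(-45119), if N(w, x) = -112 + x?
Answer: 44849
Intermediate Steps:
N(-14, -158) - 1*(-45119) = (-112 - 158) - 1*(-45119) = -270 + 45119 = 44849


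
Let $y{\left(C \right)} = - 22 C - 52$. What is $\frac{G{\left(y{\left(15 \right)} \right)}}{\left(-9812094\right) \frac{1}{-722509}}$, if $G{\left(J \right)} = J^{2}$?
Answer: $\frac{52715701658}{4906047} \approx 10745.0$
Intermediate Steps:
$y{\left(C \right)} = -52 - 22 C$
$\frac{G{\left(y{\left(15 \right)} \right)}}{\left(-9812094\right) \frac{1}{-722509}} = \frac{\left(-52 - 330\right)^{2}}{\left(-9812094\right) \frac{1}{-722509}} = \frac{\left(-52 - 330\right)^{2}}{\left(-9812094\right) \left(- \frac{1}{722509}\right)} = \frac{\left(-382\right)^{2}}{\frac{9812094}{722509}} = 145924 \cdot \frac{722509}{9812094} = \frac{52715701658}{4906047}$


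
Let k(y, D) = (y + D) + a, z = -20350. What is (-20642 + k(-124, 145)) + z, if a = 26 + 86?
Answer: -40859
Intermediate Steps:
a = 112
k(y, D) = 112 + D + y (k(y, D) = (y + D) + 112 = (D + y) + 112 = 112 + D + y)
(-20642 + k(-124, 145)) + z = (-20642 + (112 + 145 - 124)) - 20350 = (-20642 + 133) - 20350 = -20509 - 20350 = -40859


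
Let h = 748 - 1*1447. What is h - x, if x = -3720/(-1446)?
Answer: -169079/241 ≈ -701.57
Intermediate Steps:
h = -699 (h = 748 - 1447 = -699)
x = 620/241 (x = -3720*(-1/1446) = 620/241 ≈ 2.5726)
h - x = -699 - 1*620/241 = -699 - 620/241 = -169079/241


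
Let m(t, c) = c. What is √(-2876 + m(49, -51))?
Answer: I*√2927 ≈ 54.102*I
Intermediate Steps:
√(-2876 + m(49, -51)) = √(-2876 - 51) = √(-2927) = I*√2927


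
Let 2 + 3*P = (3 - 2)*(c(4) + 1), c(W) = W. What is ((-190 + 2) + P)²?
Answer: 34969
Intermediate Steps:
P = 1 (P = -⅔ + ((3 - 2)*(4 + 1))/3 = -⅔ + (1*5)/3 = -⅔ + (⅓)*5 = -⅔ + 5/3 = 1)
((-190 + 2) + P)² = ((-190 + 2) + 1)² = (-188 + 1)² = (-187)² = 34969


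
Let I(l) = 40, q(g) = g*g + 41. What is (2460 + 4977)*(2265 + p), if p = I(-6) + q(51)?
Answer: 36790839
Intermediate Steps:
q(g) = 41 + g² (q(g) = g² + 41 = 41 + g²)
p = 2682 (p = 40 + (41 + 51²) = 40 + (41 + 2601) = 40 + 2642 = 2682)
(2460 + 4977)*(2265 + p) = (2460 + 4977)*(2265 + 2682) = 7437*4947 = 36790839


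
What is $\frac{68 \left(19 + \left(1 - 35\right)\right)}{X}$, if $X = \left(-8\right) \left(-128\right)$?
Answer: $- \frac{255}{256} \approx -0.99609$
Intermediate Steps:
$X = 1024$
$\frac{68 \left(19 + \left(1 - 35\right)\right)}{X} = \frac{68 \left(19 + \left(1 - 35\right)\right)}{1024} = 68 \left(19 + \left(1 - 35\right)\right) \frac{1}{1024} = 68 \left(19 - 34\right) \frac{1}{1024} = 68 \left(-15\right) \frac{1}{1024} = \left(-1020\right) \frac{1}{1024} = - \frac{255}{256}$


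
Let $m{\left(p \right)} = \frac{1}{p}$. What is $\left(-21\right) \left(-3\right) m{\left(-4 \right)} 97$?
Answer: $- \frac{6111}{4} \approx -1527.8$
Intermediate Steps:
$\left(-21\right) \left(-3\right) m{\left(-4 \right)} 97 = \frac{\left(-21\right) \left(-3\right)}{-4} \cdot 97 = 63 \left(- \frac{1}{4}\right) 97 = \left(- \frac{63}{4}\right) 97 = - \frac{6111}{4}$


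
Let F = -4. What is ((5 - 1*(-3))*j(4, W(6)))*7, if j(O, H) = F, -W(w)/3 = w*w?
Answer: -224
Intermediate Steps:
W(w) = -3*w**2 (W(w) = -3*w*w = -3*w**2)
j(O, H) = -4
((5 - 1*(-3))*j(4, W(6)))*7 = ((5 - 1*(-3))*(-4))*7 = ((5 + 3)*(-4))*7 = (8*(-4))*7 = -32*7 = -224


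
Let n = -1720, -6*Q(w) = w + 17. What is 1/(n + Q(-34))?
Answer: -6/10303 ≈ -0.00058235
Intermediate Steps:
Q(w) = -17/6 - w/6 (Q(w) = -(w + 17)/6 = -(17 + w)/6 = -17/6 - w/6)
1/(n + Q(-34)) = 1/(-1720 + (-17/6 - ⅙*(-34))) = 1/(-1720 + (-17/6 + 17/3)) = 1/(-1720 + 17/6) = 1/(-10303/6) = -6/10303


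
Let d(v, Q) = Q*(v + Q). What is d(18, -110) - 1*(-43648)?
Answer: 53768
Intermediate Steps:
d(v, Q) = Q*(Q + v)
d(18, -110) - 1*(-43648) = -110*(-110 + 18) - 1*(-43648) = -110*(-92) + 43648 = 10120 + 43648 = 53768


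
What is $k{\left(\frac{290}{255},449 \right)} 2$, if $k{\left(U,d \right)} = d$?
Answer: $898$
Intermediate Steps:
$k{\left(\frac{290}{255},449 \right)} 2 = 449 \cdot 2 = 898$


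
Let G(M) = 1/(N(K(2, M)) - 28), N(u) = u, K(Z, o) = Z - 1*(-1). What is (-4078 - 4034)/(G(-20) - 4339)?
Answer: 50700/27119 ≈ 1.8695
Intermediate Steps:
K(Z, o) = 1 + Z (K(Z, o) = Z + 1 = 1 + Z)
G(M) = -1/25 (G(M) = 1/((1 + 2) - 28) = 1/(3 - 28) = 1/(-25) = -1/25)
(-4078 - 4034)/(G(-20) - 4339) = (-4078 - 4034)/(-1/25 - 4339) = -8112/(-108476/25) = -8112*(-25/108476) = 50700/27119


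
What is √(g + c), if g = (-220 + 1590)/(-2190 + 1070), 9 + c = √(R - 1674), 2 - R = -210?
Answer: √(-8015 + 784*I*√1462)/28 ≈ 3.8312 + 4.9901*I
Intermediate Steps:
R = 212 (R = 2 - 1*(-210) = 2 + 210 = 212)
c = -9 + I*√1462 (c = -9 + √(212 - 1674) = -9 + √(-1462) = -9 + I*√1462 ≈ -9.0 + 38.236*I)
g = -137/112 (g = 1370/(-1120) = 1370*(-1/1120) = -137/112 ≈ -1.2232)
√(g + c) = √(-137/112 + (-9 + I*√1462)) = √(-1145/112 + I*√1462)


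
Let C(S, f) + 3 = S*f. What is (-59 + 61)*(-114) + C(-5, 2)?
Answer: -241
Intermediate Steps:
C(S, f) = -3 + S*f
(-59 + 61)*(-114) + C(-5, 2) = (-59 + 61)*(-114) + (-3 - 5*2) = 2*(-114) + (-3 - 10) = -228 - 13 = -241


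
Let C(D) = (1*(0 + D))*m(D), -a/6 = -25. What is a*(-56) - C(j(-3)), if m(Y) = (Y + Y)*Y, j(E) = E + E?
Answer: -7968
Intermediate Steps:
j(E) = 2*E
a = 150 (a = -6*(-25) = 150)
m(Y) = 2*Y² (m(Y) = (2*Y)*Y = 2*Y²)
C(D) = 2*D³ (C(D) = (1*(0 + D))*(2*D²) = (1*D)*(2*D²) = D*(2*D²) = 2*D³)
a*(-56) - C(j(-3)) = 150*(-56) - 2*(2*(-3))³ = -8400 - 2*(-6)³ = -8400 - 2*(-216) = -8400 - 1*(-432) = -8400 + 432 = -7968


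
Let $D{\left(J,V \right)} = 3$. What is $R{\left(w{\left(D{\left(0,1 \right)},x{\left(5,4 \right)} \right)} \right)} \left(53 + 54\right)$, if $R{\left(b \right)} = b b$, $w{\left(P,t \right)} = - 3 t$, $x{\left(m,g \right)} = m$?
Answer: $24075$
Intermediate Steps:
$R{\left(b \right)} = b^{2}$
$R{\left(w{\left(D{\left(0,1 \right)},x{\left(5,4 \right)} \right)} \right)} \left(53 + 54\right) = \left(\left(-3\right) 5\right)^{2} \left(53 + 54\right) = \left(-15\right)^{2} \cdot 107 = 225 \cdot 107 = 24075$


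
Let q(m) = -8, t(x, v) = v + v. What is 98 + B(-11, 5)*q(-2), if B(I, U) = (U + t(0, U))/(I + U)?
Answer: 118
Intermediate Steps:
t(x, v) = 2*v
B(I, U) = 3*U/(I + U) (B(I, U) = (U + 2*U)/(I + U) = (3*U)/(I + U) = 3*U/(I + U))
98 + B(-11, 5)*q(-2) = 98 + (3*5/(-11 + 5))*(-8) = 98 + (3*5/(-6))*(-8) = 98 + (3*5*(-⅙))*(-8) = 98 - 5/2*(-8) = 98 + 20 = 118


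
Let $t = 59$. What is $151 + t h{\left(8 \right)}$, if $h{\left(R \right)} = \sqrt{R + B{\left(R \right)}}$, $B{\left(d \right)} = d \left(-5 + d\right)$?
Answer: $151 + 236 \sqrt{2} \approx 484.75$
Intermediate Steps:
$h{\left(R \right)} = \sqrt{R + R \left(-5 + R\right)}$
$151 + t h{\left(8 \right)} = 151 + 59 \sqrt{8 \left(-4 + 8\right)} = 151 + 59 \sqrt{8 \cdot 4} = 151 + 59 \sqrt{32} = 151 + 59 \cdot 4 \sqrt{2} = 151 + 236 \sqrt{2}$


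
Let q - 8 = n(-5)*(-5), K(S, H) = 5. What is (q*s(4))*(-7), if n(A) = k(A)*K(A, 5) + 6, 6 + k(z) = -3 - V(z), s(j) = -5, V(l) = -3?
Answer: 4480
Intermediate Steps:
k(z) = -6 (k(z) = -6 + (-3 - 1*(-3)) = -6 + (-3 + 3) = -6 + 0 = -6)
n(A) = -24 (n(A) = -6*5 + 6 = -30 + 6 = -24)
q = 128 (q = 8 - 24*(-5) = 8 + 120 = 128)
(q*s(4))*(-7) = (128*(-5))*(-7) = -640*(-7) = 4480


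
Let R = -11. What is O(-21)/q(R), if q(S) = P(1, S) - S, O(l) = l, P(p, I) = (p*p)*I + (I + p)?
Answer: 21/10 ≈ 2.1000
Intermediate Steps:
P(p, I) = I + p + I*p**2 (P(p, I) = p**2*I + (I + p) = I*p**2 + (I + p) = I + p + I*p**2)
q(S) = 1 + S (q(S) = (S + 1 + S*1**2) - S = (S + 1 + S*1) - S = (S + 1 + S) - S = (1 + 2*S) - S = 1 + S)
O(-21)/q(R) = -21/(1 - 11) = -21/(-10) = -21*(-1/10) = 21/10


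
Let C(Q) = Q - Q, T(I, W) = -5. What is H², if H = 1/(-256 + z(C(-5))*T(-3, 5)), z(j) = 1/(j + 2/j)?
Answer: 1/65536 ≈ 1.5259e-5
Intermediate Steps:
C(Q) = 0
H = -1/256 (H = 1/(-256 + (0/(2 + 0²))*(-5)) = 1/(-256 + (0/(2 + 0))*(-5)) = 1/(-256 + (0/2)*(-5)) = 1/(-256 + (0*(½))*(-5)) = 1/(-256 + 0*(-5)) = 1/(-256 + 0) = 1/(-256) = -1/256 ≈ -0.0039063)
H² = (-1/256)² = 1/65536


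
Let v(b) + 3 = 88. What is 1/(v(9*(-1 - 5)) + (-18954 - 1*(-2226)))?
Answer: -1/16643 ≈ -6.0085e-5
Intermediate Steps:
v(b) = 85 (v(b) = -3 + 88 = 85)
1/(v(9*(-1 - 5)) + (-18954 - 1*(-2226))) = 1/(85 + (-18954 - 1*(-2226))) = 1/(85 + (-18954 + 2226)) = 1/(85 - 16728) = 1/(-16643) = -1/16643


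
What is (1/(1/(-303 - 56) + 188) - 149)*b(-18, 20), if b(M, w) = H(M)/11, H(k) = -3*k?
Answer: -60334800/82489 ≈ -731.43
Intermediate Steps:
b(M, w) = -3*M/11
(1/(1/(-303 - 56) + 188) - 149)*b(-18, 20) = (1/(1/(-303 - 56) + 188) - 149)*(-3/11*(-18)) = (1/(1/(-359) + 188) - 149)*(54/11) = (1/(-1/359 + 188) - 149)*(54/11) = (1/(67491/359) - 149)*(54/11) = (359/67491 - 149)*(54/11) = -10055800/67491*54/11 = -60334800/82489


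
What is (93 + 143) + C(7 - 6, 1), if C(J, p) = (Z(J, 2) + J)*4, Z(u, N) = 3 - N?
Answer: 244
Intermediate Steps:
C(J, p) = 4 + 4*J (C(J, p) = ((3 - 1*2) + J)*4 = ((3 - 2) + J)*4 = (1 + J)*4 = 4 + 4*J)
(93 + 143) + C(7 - 6, 1) = (93 + 143) + (4 + 4*(7 - 6)) = 236 + (4 + 4*1) = 236 + (4 + 4) = 236 + 8 = 244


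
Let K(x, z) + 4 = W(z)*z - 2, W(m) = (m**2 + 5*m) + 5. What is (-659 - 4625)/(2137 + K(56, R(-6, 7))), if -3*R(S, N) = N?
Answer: -71334/28807 ≈ -2.4763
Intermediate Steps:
W(m) = 5 + m**2 + 5*m
R(S, N) = -N/3
K(x, z) = -6 + z*(5 + z**2 + 5*z) (K(x, z) = -4 + ((5 + z**2 + 5*z)*z - 2) = -4 + (z*(5 + z**2 + 5*z) - 2) = -4 + (-2 + z*(5 + z**2 + 5*z)) = -6 + z*(5 + z**2 + 5*z))
(-659 - 4625)/(2137 + K(56, R(-6, 7))) = (-659 - 4625)/(2137 + (-6 + (-1/3*7)*(5 + (-1/3*7)**2 + 5*(-1/3*7)))) = -5284/(2137 + (-6 - 7*(5 + (-7/3)**2 + 5*(-7/3))/3)) = -5284/(2137 + (-6 - 7*(5 + 49/9 - 35/3)/3)) = -5284/(2137 + (-6 - 7/3*(-11/9))) = -5284/(2137 + (-6 + 77/27)) = -5284/(2137 - 85/27) = -5284/57614/27 = -5284*27/57614 = -71334/28807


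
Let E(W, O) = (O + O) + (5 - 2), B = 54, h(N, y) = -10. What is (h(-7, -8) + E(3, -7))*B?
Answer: -1134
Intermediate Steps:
E(W, O) = 3 + 2*O (E(W, O) = 2*O + 3 = 3 + 2*O)
(h(-7, -8) + E(3, -7))*B = (-10 + (3 + 2*(-7)))*54 = (-10 + (3 - 14))*54 = (-10 - 11)*54 = -21*54 = -1134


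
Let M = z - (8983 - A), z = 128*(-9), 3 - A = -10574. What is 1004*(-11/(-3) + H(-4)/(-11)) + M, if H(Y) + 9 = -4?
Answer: 175226/33 ≈ 5309.9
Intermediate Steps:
A = 10577 (A = 3 - 1*(-10574) = 3 + 10574 = 10577)
H(Y) = -13 (H(Y) = -9 - 4 = -13)
z = -1152
M = 442 (M = -1152 - (8983 - 1*10577) = -1152 - (8983 - 10577) = -1152 - 1*(-1594) = -1152 + 1594 = 442)
1004*(-11/(-3) + H(-4)/(-11)) + M = 1004*(-11/(-3) - 13/(-11)) + 442 = 1004*(-11*(-⅓) - 13*(-1/11)) + 442 = 1004*(11/3 + 13/11) + 442 = 1004*(160/33) + 442 = 160640/33 + 442 = 175226/33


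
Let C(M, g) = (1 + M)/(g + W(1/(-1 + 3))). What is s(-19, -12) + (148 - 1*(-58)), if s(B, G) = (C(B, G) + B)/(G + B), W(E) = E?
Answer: 147279/713 ≈ 206.56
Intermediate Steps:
C(M, g) = (1 + M)/(1/2 + g) (C(M, g) = (1 + M)/(g + 1/(-1 + 3)) = (1 + M)/(g + 1/2) = (1 + M)/(1/2 + g))
s(B, G) = (B + 2*(1 + B)/(1 + 2*G))/(B + G) (s(B, G) = (2*(1 + B)/(1 + 2*G) + B)/(G + B) = (B + 2*(1 + B)/(1 + 2*G))/(B + G))
s(-19, -12) + (148 - 1*(-58)) = (2 + 2*(-19) - 19*(1 + 2*(-12)))/((1 + 2*(-12))*(-19 - 12)) + (148 - 1*(-58)) = (2 - 38 - 19*(1 - 24))/((1 - 24)*(-31)) + (148 + 58) = -1/31*(2 - 38 - 19*(-23))/(-23) + 206 = -1/23*(-1/31)*(2 - 38 + 437) + 206 = -1/23*(-1/31)*401 + 206 = 401/713 + 206 = 147279/713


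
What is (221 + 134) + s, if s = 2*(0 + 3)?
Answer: 361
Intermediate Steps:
s = 6 (s = 2*3 = 6)
(221 + 134) + s = (221 + 134) + 6 = 355 + 6 = 361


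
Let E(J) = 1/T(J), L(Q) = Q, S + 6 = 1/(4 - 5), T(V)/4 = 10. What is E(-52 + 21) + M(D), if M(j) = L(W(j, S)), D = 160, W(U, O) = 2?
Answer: 81/40 ≈ 2.0250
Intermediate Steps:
T(V) = 40 (T(V) = 4*10 = 40)
S = -7 (S = -6 + 1/(4 - 5) = -6 + 1/(-1) = -6 - 1 = -7)
E(J) = 1/40
M(j) = 2
E(-52 + 21) + M(D) = 1/40 + 2 = 81/40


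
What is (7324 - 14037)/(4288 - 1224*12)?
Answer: 6713/10400 ≈ 0.64548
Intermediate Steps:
(7324 - 14037)/(4288 - 1224*12) = -6713/(4288 - 14688) = -6713/(-10400) = -6713*(-1/10400) = 6713/10400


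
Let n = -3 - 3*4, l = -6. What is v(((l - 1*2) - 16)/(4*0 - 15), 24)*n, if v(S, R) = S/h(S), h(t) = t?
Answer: -15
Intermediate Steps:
v(S, R) = 1 (v(S, R) = S/S = 1)
n = -15 (n = -3 - 12 = -15)
v(((l - 1*2) - 16)/(4*0 - 15), 24)*n = 1*(-15) = -15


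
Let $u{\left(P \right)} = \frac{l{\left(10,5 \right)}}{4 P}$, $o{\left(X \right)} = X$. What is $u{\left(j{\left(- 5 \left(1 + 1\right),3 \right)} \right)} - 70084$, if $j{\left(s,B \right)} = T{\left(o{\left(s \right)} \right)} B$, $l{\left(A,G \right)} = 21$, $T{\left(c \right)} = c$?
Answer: $- \frac{2803367}{40} \approx -70084.0$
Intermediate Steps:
$j{\left(s,B \right)} = B s$ ($j{\left(s,B \right)} = s B = B s$)
$u{\left(P \right)} = \frac{21}{4 P}$
$u{\left(j{\left(- 5 \left(1 + 1\right),3 \right)} \right)} - 70084 = \frac{21}{4 \cdot 3 \left(- 5 \left(1 + 1\right)\right)} - 70084 = \frac{21}{4 \cdot 3 \left(\left(-5\right) 2\right)} - 70084 = \frac{21}{4 \cdot 3 \left(-10\right)} - 70084 = \frac{21}{4 \left(-30\right)} - 70084 = \frac{21}{4} \left(- \frac{1}{30}\right) - 70084 = - \frac{7}{40} - 70084 = - \frac{2803367}{40}$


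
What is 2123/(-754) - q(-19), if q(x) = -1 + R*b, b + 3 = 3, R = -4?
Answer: -1369/754 ≈ -1.8156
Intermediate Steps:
b = 0 (b = -3 + 3 = 0)
q(x) = -1 (q(x) = -1 - 4*0 = -1 + 0 = -1)
2123/(-754) - q(-19) = 2123/(-754) - 1*(-1) = 2123*(-1/754) + 1 = -2123/754 + 1 = -1369/754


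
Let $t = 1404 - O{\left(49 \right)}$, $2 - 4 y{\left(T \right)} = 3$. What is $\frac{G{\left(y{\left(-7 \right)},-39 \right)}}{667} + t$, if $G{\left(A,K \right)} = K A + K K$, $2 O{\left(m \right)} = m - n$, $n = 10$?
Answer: $\frac{3699969}{2668} \approx 1386.8$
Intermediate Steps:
$y{\left(T \right)} = - \frac{1}{4}$ ($y{\left(T \right)} = \frac{1}{2} - \frac{3}{4} = - \frac{1}{4}$)
$O{\left(m \right)} = -5 + \frac{m}{2}$ ($O{\left(m \right)} = \frac{m - 10}{2} = \frac{-10 + m}{2} = -5 + \frac{m}{2}$)
$G{\left(A,K \right)} = K^{2} + A K$ ($G{\left(A,K \right)} = A K + K^{2} = K^{2} + A K$)
$t = \frac{2769}{2}$ ($t = 1404 - \left(-5 + \frac{1}{2} \cdot 49\right) = 1404 - \left(-5 + \frac{49}{2}\right) = 1404 - \frac{39}{2} = \frac{2769}{2} \approx 1384.5$)
$\frac{G{\left(y{\left(-7 \right)},-39 \right)}}{667} + t = \frac{\left(-39\right) \left(- \frac{1}{4} - 39\right)}{667} + \frac{2769}{2} = \left(-39\right) \left(- \frac{157}{4}\right) \frac{1}{667} + \frac{2769}{2} = \frac{6123}{4} \cdot \frac{1}{667} + \frac{2769}{2} = \frac{6123}{2668} + \frac{2769}{2} = \frac{3699969}{2668}$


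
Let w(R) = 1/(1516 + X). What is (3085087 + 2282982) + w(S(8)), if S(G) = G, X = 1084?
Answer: 13956979401/2600 ≈ 5.3681e+6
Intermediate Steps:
w(R) = 1/2600 (w(R) = 1/(1516 + 1084) = 1/2600)
(3085087 + 2282982) + w(S(8)) = (3085087 + 2282982) + 1/2600 = 5368069 + 1/2600 = 13956979401/2600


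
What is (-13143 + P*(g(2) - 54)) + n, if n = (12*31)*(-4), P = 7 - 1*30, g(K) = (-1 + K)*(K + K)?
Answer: -13481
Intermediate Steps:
g(K) = 2*K*(-1 + K) (g(K) = (-1 + K)*(2*K) = 2*K*(-1 + K))
P = -23 (P = 7 - 30 = -23)
n = -1488 (n = 372*(-4) = -1488)
(-13143 + P*(g(2) - 54)) + n = (-13143 - 23*(2*2*(-1 + 2) - 54)) - 1488 = (-13143 - 23*(2*2*1 - 54)) - 1488 = (-13143 - 23*(4 - 54)) - 1488 = (-13143 - 23*(-50)) - 1488 = (-13143 + 1150) - 1488 = -11993 - 1488 = -13481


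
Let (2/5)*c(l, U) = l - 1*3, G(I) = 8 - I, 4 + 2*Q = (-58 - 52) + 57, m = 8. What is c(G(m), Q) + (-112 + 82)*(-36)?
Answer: 2145/2 ≈ 1072.5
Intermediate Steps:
Q = -57/2 (Q = -2 + ((-58 - 52) + 57)/2 = -2 + (-110 + 57)/2 = -2 + (1/2)*(-53) = -2 - 53/2 = -57/2 ≈ -28.500)
c(l, U) = -15/2 + 5*l/2 (c(l, U) = 5*(l - 1*3)/2 = 5*(l - 3)/2 = 5*(-3 + l)/2 = -15/2 + 5*l/2)
c(G(m), Q) + (-112 + 82)*(-36) = (-15/2 + 5*(8 - 1*8)/2) + (-112 + 82)*(-36) = (-15/2 + 5*(8 - 8)/2) - 30*(-36) = (-15/2 + (5/2)*0) + 1080 = (-15/2 + 0) + 1080 = -15/2 + 1080 = 2145/2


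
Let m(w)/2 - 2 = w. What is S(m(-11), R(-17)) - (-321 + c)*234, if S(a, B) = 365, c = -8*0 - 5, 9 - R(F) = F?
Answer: 76649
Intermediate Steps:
R(F) = 9 - F
c = -5 (c = 0 - 5 = -5)
m(w) = 4 + 2*w
S(m(-11), R(-17)) - (-321 + c)*234 = 365 - (-321 - 5)*234 = 365 - (-326)*234 = 365 - 1*(-76284) = 365 + 76284 = 76649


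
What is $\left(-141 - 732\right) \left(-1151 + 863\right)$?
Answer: $251424$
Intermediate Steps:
$\left(-141 - 732\right) \left(-1151 + 863\right) = \left(-141 - 732\right) \left(-288\right) = \left(-873\right) \left(-288\right) = 251424$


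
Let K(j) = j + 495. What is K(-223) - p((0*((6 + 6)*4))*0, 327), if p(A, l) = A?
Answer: 272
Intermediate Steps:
K(j) = 495 + j
K(-223) - p((0*((6 + 6)*4))*0, 327) = (495 - 223) - 0*((6 + 6)*4)*0 = 272 - 0*(12*4)*0 = 272 - 0*48*0 = 272 - 0*0 = 272 - 1*0 = 272 + 0 = 272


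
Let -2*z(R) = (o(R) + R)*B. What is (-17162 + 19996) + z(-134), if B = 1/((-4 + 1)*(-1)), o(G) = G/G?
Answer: 17137/6 ≈ 2856.2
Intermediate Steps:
o(G) = 1
B = ⅓ (B = 1/(-3*(-1)) = 1/3 = ⅓ ≈ 0.33333)
z(R) = -⅙ - R/6 (z(R) = -(1 + R)/(2*3) = -(⅓ + R/3)/2 = -⅙ - R/6)
(-17162 + 19996) + z(-134) = (-17162 + 19996) + (-⅙ - ⅙*(-134)) = 2834 + (-⅙ + 67/3) = 2834 + 133/6 = 17137/6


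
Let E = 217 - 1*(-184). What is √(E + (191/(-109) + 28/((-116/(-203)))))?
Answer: √5325631/109 ≈ 21.172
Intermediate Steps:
E = 401 (E = 217 + 184 = 401)
√(E + (191/(-109) + 28/((-116/(-203))))) = √(401 + (191/(-109) + 28/((-116/(-203))))) = √(401 + (191*(-1/109) + 28/((-116*(-1/203))))) = √(401 + (-191/109 + 28/(4/7))) = √(401 + (-191/109 + 28*(7/4))) = √(401 + (-191/109 + 49)) = √(401 + 5150/109) = √(48859/109) = √5325631/109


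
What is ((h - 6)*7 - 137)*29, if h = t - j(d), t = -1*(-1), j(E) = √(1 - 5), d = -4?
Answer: -4988 - 406*I ≈ -4988.0 - 406.0*I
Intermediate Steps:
j(E) = 2*I (j(E) = √(-4) = 2*I)
t = 1
h = 1 - 2*I ≈ 1.0 - 2.0*I
((h - 6)*7 - 137)*29 = (((1 - 2*I) - 6)*7 - 137)*29 = ((-5 - 2*I)*7 - 137)*29 = ((-35 - 14*I) - 137)*29 = (-172 - 14*I)*29 = -4988 - 406*I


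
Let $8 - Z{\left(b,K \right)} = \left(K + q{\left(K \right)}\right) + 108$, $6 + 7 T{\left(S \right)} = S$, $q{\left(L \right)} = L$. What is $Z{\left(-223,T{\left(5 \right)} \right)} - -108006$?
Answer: $\frac{755344}{7} \approx 1.0791 \cdot 10^{5}$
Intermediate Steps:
$T{\left(S \right)} = - \frac{6}{7} + \frac{S}{7}$
$Z{\left(b,K \right)} = -100 - 2 K$ ($Z{\left(b,K \right)} = 8 - \left(\left(K + K\right) + 108\right) = 8 - \left(2 K + 108\right) = 8 - \left(108 + 2 K\right) = -100 - 2 K$)
$Z{\left(-223,T{\left(5 \right)} \right)} - -108006 = \left(-100 - 2 \left(- \frac{6}{7} + \frac{1}{7} \cdot 5\right)\right) - -108006 = \left(-100 - 2 \left(- \frac{6}{7} + \frac{5}{7}\right)\right) + 108006 = \left(-100 - - \frac{2}{7}\right) + 108006 = \left(-100 + \frac{2}{7}\right) + 108006 = - \frac{698}{7} + 108006 = \frac{755344}{7}$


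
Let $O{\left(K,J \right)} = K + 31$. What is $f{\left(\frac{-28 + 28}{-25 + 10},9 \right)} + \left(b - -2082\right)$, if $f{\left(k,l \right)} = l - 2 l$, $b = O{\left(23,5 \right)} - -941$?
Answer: $3068$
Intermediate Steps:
$O{\left(K,J \right)} = 31 + K$
$b = 995$ ($b = \left(31 + 23\right) - -941 = 54 + 941 = 995$)
$f{\left(k,l \right)} = - l$
$f{\left(\frac{-28 + 28}{-25 + 10},9 \right)} + \left(b - -2082\right) = \left(-1\right) 9 + \left(995 - -2082\right) = -9 + \left(995 + 2082\right) = -9 + 3077 = 3068$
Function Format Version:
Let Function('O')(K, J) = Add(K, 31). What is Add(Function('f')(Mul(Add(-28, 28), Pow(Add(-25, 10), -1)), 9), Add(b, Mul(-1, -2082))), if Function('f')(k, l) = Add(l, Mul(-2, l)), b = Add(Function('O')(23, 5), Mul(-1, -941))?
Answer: 3068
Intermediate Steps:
Function('O')(K, J) = Add(31, K)
b = 995 (b = Add(Add(31, 23), Mul(-1, -941)) = Add(54, 941) = 995)
Function('f')(k, l) = Mul(-1, l)
Add(Function('f')(Mul(Add(-28, 28), Pow(Add(-25, 10), -1)), 9), Add(b, Mul(-1, -2082))) = Add(Mul(-1, 9), Add(995, Mul(-1, -2082))) = Add(-9, Add(995, 2082)) = Add(-9, 3077) = 3068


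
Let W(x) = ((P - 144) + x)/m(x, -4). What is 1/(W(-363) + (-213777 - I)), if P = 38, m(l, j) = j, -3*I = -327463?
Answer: -12/3873769 ≈ -3.0978e-6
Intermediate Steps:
I = 327463/3 (I = -1/3*(-327463) = 327463/3 ≈ 1.0915e+5)
W(x) = 53/2 - x/4 (W(x) = ((38 - 144) + x)/(-4) = (-106 + x)*(-1/4) = 53/2 - x/4)
1/(W(-363) + (-213777 - I)) = 1/((53/2 - 1/4*(-363)) + (-213777 - 1*327463/3)) = 1/((53/2 + 363/4) + (-213777 - 327463/3)) = 1/(469/4 - 968794/3) = 1/(-3873769/12) = -12/3873769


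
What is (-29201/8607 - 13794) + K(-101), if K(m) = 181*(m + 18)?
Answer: -248057120/8607 ≈ -28820.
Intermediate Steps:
K(m) = 3258 + 181*m (K(m) = 181*(18 + m) = 3258 + 181*m)
(-29201/8607 - 13794) + K(-101) = (-29201/8607 - 13794) + (3258 + 181*(-101)) = (-29201*1/8607 - 13794) + (3258 - 18281) = (-29201/8607 - 13794) - 15023 = -118754159/8607 - 15023 = -248057120/8607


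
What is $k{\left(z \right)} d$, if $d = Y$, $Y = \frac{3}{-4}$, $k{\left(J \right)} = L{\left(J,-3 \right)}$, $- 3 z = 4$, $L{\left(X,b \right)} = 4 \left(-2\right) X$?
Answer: $-8$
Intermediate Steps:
$L{\left(X,b \right)} = - 8 X$
$z = - \frac{4}{3}$ ($z = \left(- \frac{1}{3}\right) 4 = - \frac{4}{3} \approx -1.3333$)
$k{\left(J \right)} = - 8 J$
$Y = - \frac{3}{4}$ ($Y = 3 \left(- \frac{1}{4}\right) = - \frac{3}{4} \approx -0.75$)
$d = - \frac{3}{4} \approx -0.75$
$k{\left(z \right)} d = \left(-8\right) \left(- \frac{4}{3}\right) \left(- \frac{3}{4}\right) = \frac{32}{3} \left(- \frac{3}{4}\right) = -8$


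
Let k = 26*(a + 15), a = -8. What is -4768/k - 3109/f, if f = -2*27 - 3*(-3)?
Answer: 175639/4095 ≈ 42.891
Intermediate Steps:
k = 182 (k = 26*(-8 + 15) = 26*7 = 182)
f = -45 (f = -54 + 9 = -45)
-4768/k - 3109/f = -4768/182 - 3109/(-45) = -4768*1/182 - 3109*(-1/45) = -2384/91 + 3109/45 = 175639/4095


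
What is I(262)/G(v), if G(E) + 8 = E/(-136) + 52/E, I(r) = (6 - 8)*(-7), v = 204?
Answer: -1428/943 ≈ -1.5143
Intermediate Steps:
I(r) = 14 (I(r) = -2*(-7) = 14)
G(E) = -8 + 52/E - E/136 (G(E) = -8 + (E/(-136) + 52/E) = -8 + (E*(-1/136) + 52/E) = -8 + (-E/136 + 52/E) = -8 + (52/E - E/136) = -8 + 52/E - E/136)
I(262)/G(v) = 14/(-8 + 52/204 - 1/136*204) = 14/(-8 + 52*(1/204) - 3/2) = 14/(-8 + 13/51 - 3/2) = 14/(-943/102) = 14*(-102/943) = -1428/943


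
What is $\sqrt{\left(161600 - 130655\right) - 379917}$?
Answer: $2 i \sqrt{87243} \approx 590.74 i$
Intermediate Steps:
$\sqrt{\left(161600 - 130655\right) - 379917} = \sqrt{30945 - 379917} = \sqrt{-348972} = 2 i \sqrt{87243}$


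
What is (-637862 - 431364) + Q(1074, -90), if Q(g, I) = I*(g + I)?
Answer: -1157786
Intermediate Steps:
Q(g, I) = I*(I + g)
(-637862 - 431364) + Q(1074, -90) = (-637862 - 431364) - 90*(-90 + 1074) = -1069226 - 90*984 = -1069226 - 88560 = -1157786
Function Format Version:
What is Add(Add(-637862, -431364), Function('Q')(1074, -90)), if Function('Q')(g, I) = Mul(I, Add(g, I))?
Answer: -1157786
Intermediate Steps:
Function('Q')(g, I) = Mul(I, Add(I, g))
Add(Add(-637862, -431364), Function('Q')(1074, -90)) = Add(Add(-637862, -431364), Mul(-90, Add(-90, 1074))) = Add(-1069226, Mul(-90, 984)) = Add(-1069226, -88560) = -1157786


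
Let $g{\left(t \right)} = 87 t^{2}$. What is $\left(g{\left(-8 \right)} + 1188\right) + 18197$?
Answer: $24953$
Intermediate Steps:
$\left(g{\left(-8 \right)} + 1188\right) + 18197 = \left(87 \left(-8\right)^{2} + 1188\right) + 18197 = \left(87 \cdot 64 + 1188\right) + 18197 = \left(5568 + 1188\right) + 18197 = 6756 + 18197 = 24953$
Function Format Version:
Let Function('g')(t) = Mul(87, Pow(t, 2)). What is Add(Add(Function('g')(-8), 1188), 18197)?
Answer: 24953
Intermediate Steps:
Add(Add(Function('g')(-8), 1188), 18197) = Add(Add(Mul(87, Pow(-8, 2)), 1188), 18197) = Add(Add(Mul(87, 64), 1188), 18197) = Add(Add(5568, 1188), 18197) = Add(6756, 18197) = 24953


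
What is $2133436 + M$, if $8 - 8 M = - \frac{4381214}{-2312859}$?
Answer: $\frac{19737353674925}{9251436} \approx 2.1334 \cdot 10^{6}$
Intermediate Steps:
$M = \frac{7060829}{9251436}$ ($M = 1 - \frac{\left(-4381214\right) \frac{1}{-2312859}}{8} = 1 - \frac{\left(-4381214\right) \left(- \frac{1}{2312859}\right)}{8} = 1 - \frac{2190607}{9251436} = \frac{7060829}{9251436} \approx 0.76321$)
$2133436 + M = 2133436 + \frac{7060829}{9251436} = \frac{19737353674925}{9251436}$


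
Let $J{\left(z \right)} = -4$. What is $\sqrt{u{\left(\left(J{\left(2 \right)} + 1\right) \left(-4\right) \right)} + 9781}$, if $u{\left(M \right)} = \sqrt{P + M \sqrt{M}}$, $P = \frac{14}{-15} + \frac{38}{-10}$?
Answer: $\frac{\sqrt{2200725 + 15 \sqrt{15} \sqrt{-71 + 360 \sqrt{3}}}}{15} \approx 98.93$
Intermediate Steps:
$P = - \frac{71}{15}$ ($P = 14 \left(- \frac{1}{15}\right) + 38 \left(- \frac{1}{10}\right) = - \frac{14}{15} - \frac{19}{5} = - \frac{71}{15} \approx -4.7333$)
$u{\left(M \right)} = \sqrt{- \frac{71}{15} + M^{\frac{3}{2}}}$ ($u{\left(M \right)} = \sqrt{- \frac{71}{15} + M \sqrt{M}} = \sqrt{- \frac{71}{15} + M^{\frac{3}{2}}}$)
$\sqrt{u{\left(\left(J{\left(2 \right)} + 1\right) \left(-4\right) \right)} + 9781} = \sqrt{\frac{\sqrt{-1065 + 225 \left(\left(-4 + 1\right) \left(-4\right)\right)^{\frac{3}{2}}}}{15} + 9781} = \sqrt{\frac{\sqrt{-1065 + 225 \left(\left(-3\right) \left(-4\right)\right)^{\frac{3}{2}}}}{15} + 9781} = \sqrt{\frac{\sqrt{-1065 + 225 \cdot 12^{\frac{3}{2}}}}{15} + 9781} = \sqrt{\frac{\sqrt{-1065 + 225 \cdot 24 \sqrt{3}}}{15} + 9781} = \sqrt{\frac{\sqrt{-1065 + 5400 \sqrt{3}}}{15} + 9781} = \sqrt{9781 + \frac{\sqrt{-1065 + 5400 \sqrt{3}}}{15}}$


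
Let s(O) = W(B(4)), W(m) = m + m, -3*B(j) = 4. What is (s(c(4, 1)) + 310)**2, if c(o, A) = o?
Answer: 850084/9 ≈ 94454.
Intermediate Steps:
B(j) = -4/3 (B(j) = -1/3*4 = -4/3)
W(m) = 2*m
s(O) = -8/3 (s(O) = 2*(-4/3) = -8/3)
(s(c(4, 1)) + 310)**2 = (-8/3 + 310)**2 = (922/3)**2 = 850084/9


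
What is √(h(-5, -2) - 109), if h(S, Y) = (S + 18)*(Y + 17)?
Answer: √86 ≈ 9.2736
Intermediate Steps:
h(S, Y) = (17 + Y)*(18 + S) (h(S, Y) = (18 + S)*(17 + Y) = (17 + Y)*(18 + S))
√(h(-5, -2) - 109) = √((306 + 17*(-5) + 18*(-2) - 5*(-2)) - 109) = √((306 - 85 - 36 + 10) - 109) = √(195 - 109) = √86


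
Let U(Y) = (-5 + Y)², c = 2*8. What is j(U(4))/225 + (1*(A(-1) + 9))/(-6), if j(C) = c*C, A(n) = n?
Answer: -284/225 ≈ -1.2622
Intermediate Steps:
c = 16
j(C) = 16*C
j(U(4))/225 + (1*(A(-1) + 9))/(-6) = (16*(-5 + 4)²)/225 + (1*(-1 + 9))/(-6) = (16*(-1)²)*(1/225) + (1*8)*(-⅙) = (16*1)*(1/225) + 8*(-⅙) = 16*(1/225) - 4/3 = 16/225 - 4/3 = -284/225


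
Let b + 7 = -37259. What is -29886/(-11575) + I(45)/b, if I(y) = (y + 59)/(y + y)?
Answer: 5011732352/1941092775 ≈ 2.5819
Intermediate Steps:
I(y) = (59 + y)/(2*y) (I(y) = (59 + y)/((2*y)) = (59 + y)*(1/(2*y)) = (59 + y)/(2*y))
b = -37266 (b = -7 - 37259 = -37266)
-29886/(-11575) + I(45)/b = -29886/(-11575) + ((½)*(59 + 45)/45)/(-37266) = -29886*(-1/11575) + ((½)*(1/45)*104)*(-1/37266) = 29886/11575 + (52/45)*(-1/37266) = 29886/11575 - 26/838485 = 5011732352/1941092775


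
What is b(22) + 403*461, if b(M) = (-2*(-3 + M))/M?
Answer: 2043594/11 ≈ 1.8578e+5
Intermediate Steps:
b(M) = (6 - 2*M)/M
b(22) + 403*461 = (-2 + 6/22) + 403*461 = (-2 + 6*(1/22)) + 185783 = (-2 + 3/11) + 185783 = -19/11 + 185783 = 2043594/11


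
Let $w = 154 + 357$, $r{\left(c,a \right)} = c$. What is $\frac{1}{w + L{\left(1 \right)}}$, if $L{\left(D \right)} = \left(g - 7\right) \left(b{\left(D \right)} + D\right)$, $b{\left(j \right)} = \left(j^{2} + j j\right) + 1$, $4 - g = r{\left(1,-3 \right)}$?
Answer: $\frac{1}{495} \approx 0.0020202$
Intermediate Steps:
$g = 3$ ($g = 4 - 1 = 3$)
$b{\left(j \right)} = 1 + 2 j^{2}$ ($b{\left(j \right)} = \left(j^{2} + j^{2}\right) + 1 = 2 j^{2} + 1 = 1 + 2 j^{2}$)
$L{\left(D \right)} = -4 - 8 D^{2} - 4 D$ ($L{\left(D \right)} = \left(3 - 7\right) \left(\left(1 + 2 D^{2}\right) + D\right) = - 4 \left(1 + D + 2 D^{2}\right) = -4 - 8 D^{2} - 4 D$)
$w = 511$
$\frac{1}{w + L{\left(1 \right)}} = \frac{1}{511 - \left(8 + 8\right)} = \frac{1}{511 - 16} = \frac{1}{495}$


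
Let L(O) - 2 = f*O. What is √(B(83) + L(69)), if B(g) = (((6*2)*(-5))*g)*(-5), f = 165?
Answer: √36287 ≈ 190.49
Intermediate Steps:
B(g) = 300*g (B(g) = ((12*(-5))*g)*(-5) = -60*g*(-5) = 300*g)
L(O) = 2 + 165*O
√(B(83) + L(69)) = √(300*83 + (2 + 165*69)) = √(24900 + (2 + 11385)) = √(24900 + 11387) = √36287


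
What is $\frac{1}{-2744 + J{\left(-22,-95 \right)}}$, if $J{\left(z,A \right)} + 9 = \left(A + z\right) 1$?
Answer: $- \frac{1}{2870} \approx -0.00034843$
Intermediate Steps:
$J{\left(z,A \right)} = -9 + A + z$ ($J{\left(z,A \right)} = -9 + \left(A + z\right) 1 = -9 + \left(A + z\right) = -9 + A + z$)
$\frac{1}{-2744 + J{\left(-22,-95 \right)}} = \frac{1}{-2744 - 126} = \frac{1}{-2870} = - \frac{1}{2870}$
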